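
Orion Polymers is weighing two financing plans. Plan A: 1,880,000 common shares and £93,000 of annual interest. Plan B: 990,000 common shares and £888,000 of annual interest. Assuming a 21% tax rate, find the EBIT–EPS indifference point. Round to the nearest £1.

£1,772,326

Set EPS_A = EPS_B: (EBIT − £93,000)(1 − 0.21) ÷ 1,880,000 = (EBIT − £888,000)(1 − 0.21) ÷ 990,000.
The (1 − t) factor cancels: (EBIT − 93,000) × 990,000 = (EBIT − 888,000) × 1,880,000.
Solving, EBIT = (888,000·1,880,000 − 93,000·990,000) / (1,880,000 − 990,000) = 1,577,370,000,000 / 890,000 = 1,772,325.84.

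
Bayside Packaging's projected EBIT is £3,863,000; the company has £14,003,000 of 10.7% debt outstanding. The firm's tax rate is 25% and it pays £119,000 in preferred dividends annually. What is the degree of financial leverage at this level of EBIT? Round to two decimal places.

Annual interest charges come to £1,498,321.00.
Preferred dividends grossed up pre-tax: £119,000 / (1 − 0.25) = £158,666.67.
DFL = EBIT ÷ [EBIT − I − D_p/(1−t)] = £3,863,000 ÷ [£3,863,000 − £1,498,321.00 − £158,666.67] = £3,863,000 ÷ £2,206,012.33 = 1.7511.

1.75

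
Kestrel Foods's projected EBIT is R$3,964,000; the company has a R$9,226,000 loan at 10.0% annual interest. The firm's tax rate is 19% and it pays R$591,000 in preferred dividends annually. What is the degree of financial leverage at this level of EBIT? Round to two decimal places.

Interest = R$922,600.00.
Preferred dividends grossed up pre-tax: R$591,000 / (1 − 0.19) = R$729,629.63.
DFL = EBIT ÷ [EBIT − I − D_p/(1−t)] = R$3,964,000 ÷ [R$3,964,000 − R$922,600.00 − R$729,629.63] = R$3,964,000 ÷ R$2,311,770.37 = 1.7147.

1.71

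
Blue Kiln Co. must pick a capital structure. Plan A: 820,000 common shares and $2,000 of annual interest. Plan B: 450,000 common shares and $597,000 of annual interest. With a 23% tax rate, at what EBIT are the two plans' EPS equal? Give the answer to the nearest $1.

$1,320,649

Set EPS_A = EPS_B: (EBIT − $2,000)(1 − 0.23) ÷ 820,000 = (EBIT − $597,000)(1 − 0.23) ÷ 450,000.
The (1 − t) factor cancels: (EBIT − 2,000) × 450,000 = (EBIT − 597,000) × 820,000.
Solving, EBIT = (597,000·820,000 − 2,000·450,000) / (820,000 − 450,000) = 488,640,000,000 / 370,000 = 1,320,648.65.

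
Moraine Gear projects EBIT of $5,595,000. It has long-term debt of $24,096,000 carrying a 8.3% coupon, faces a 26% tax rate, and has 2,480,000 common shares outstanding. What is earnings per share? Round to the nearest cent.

Interest = $1,999,968.00, so EBT = $5,595,000 − $1,999,968.00 = $3,595,032.00.
Net income = $3,595,032.00 × (1 − 0.26) = $2,660,323.68.
EPS = $2,660,323.68 ÷ 2,480,000 = $1.07.

$1.07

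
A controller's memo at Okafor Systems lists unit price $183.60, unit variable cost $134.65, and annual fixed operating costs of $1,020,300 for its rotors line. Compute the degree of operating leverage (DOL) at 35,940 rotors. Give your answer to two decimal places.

2.38

Total contribution margin = 35,940 × $48.95 = $1,759,263.00.
Subtracting fixed costs: EBIT = $1,759,263.00 − $1,020,300 = $738,963.00.
DOL = contribution ÷ EBIT = $1,759,263.00 ÷ $738,963.00 = 2.3807.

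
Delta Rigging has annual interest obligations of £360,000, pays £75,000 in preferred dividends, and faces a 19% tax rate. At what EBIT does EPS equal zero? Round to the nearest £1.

Preferred dividends are paid after tax, so their pre-tax equivalent is £75,000 ÷ (1 − 0.19) = £92,592.59.
Financial break-even EBIT = interest + D_p ÷ (1 − t) = £360,000 + £92,592.59 = £452,592.59.

£452,593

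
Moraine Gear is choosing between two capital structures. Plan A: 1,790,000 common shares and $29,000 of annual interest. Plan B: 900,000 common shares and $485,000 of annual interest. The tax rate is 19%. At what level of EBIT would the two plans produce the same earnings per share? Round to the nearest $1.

$946,124

At indifference, (EBIT − 29,000)(1 − t)/1,790,000 = (EBIT − 485,000)(1 − t)/900,000.
The (1 − t) factor cancels: (EBIT − 29,000) × 900,000 = (EBIT − 485,000) × 1,790,000.
EBIT × (1,790,000 − 900,000) = 485,000 × 1,790,000 − 29,000 × 900,000 = 842,050,000,000, so EBIT = 842,050,000,000 ÷ 890,000 = 946,123.60.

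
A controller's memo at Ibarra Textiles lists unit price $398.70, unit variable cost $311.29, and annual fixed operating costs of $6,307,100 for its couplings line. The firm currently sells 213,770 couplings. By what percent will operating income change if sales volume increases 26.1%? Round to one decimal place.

+39.4%

At 213,770 units, contribution = 213,770 × $87.41 = $18,685,635.70.
Subtracting fixed costs: EBIT = $18,685,635.70 − $6,307,100 = $12,378,535.70.
Degree of operating leverage = $18,685,635.70 / $12,378,535.70 = 1.5095.
%ΔEBIT = DOL × %ΔSales = 1.5095 × +26.1% = +39.4%.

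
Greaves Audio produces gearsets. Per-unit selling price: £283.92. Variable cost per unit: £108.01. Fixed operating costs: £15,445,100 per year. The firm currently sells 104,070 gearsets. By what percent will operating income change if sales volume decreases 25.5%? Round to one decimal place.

-163.1%

Contribution at this volume is 104,070 × £175.91 = £18,306,953.70.
Operating income = contribution − fixed costs = £18,306,953.70 − £15,445,100 = £2,861,853.70.
Degree of operating leverage = £18,306,953.70 / £2,861,853.70 = 6.3969.
So EBIT moves 6.3969 × (-25.5%) = -163.1%.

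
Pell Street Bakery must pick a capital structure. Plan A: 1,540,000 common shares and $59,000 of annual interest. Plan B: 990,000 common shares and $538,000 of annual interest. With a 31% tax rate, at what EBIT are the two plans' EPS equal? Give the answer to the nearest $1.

$1,400,200

Set EPS_A = EPS_B: (EBIT − $59,000)(1 − 0.31) ÷ 1,540,000 = (EBIT − $538,000)(1 − 0.31) ÷ 990,000.
The (1 − t) factor cancels: (EBIT − 59,000) × 990,000 = (EBIT − 538,000) × 1,540,000.
Solving, EBIT = (538,000·1,540,000 − 59,000·990,000) / (1,540,000 − 990,000) = 770,110,000,000 / 550,000 = 1,400,200.00.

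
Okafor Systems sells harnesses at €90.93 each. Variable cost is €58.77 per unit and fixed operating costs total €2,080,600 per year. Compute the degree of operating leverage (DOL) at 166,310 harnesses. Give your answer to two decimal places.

Contribution at this volume is 166,310 × €32.16 = €5,348,529.60.
Operating income = contribution − fixed costs = €5,348,529.60 − €2,080,600 = €3,267,929.60.
DOL = contribution ÷ EBIT = €5,348,529.60 ÷ €3,267,929.60 = 1.6367.

1.64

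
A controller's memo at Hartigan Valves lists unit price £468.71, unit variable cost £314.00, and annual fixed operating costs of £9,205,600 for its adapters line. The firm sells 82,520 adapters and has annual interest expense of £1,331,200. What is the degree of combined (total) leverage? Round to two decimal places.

5.73

Contribution at this volume is 82,520 × £154.71 = £12,766,669.20.
Operating income = contribution − fixed costs = £12,766,669.20 − £9,205,600 = £3,561,069.20. Interest = £1,331,200.00, so EBIT − I = £2,229,869.20.
DCL = contribution ÷ (EBIT − I) = £12,766,669.20 ÷ £2,229,869.20 = 5.7253.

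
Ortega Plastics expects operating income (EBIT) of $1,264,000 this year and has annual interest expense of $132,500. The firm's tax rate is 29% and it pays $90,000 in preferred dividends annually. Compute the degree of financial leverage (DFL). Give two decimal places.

Interest = $132,500.00.
Pre-tax preferred-dividend burden = $90,000 ÷ (1 − 0.29) = $126,760.56.
DFL = EBIT ÷ [EBIT − I − D_p/(1−t)] = $1,264,000 ÷ [$1,264,000 − $132,500.00 − $126,760.56] = $1,264,000 ÷ $1,004,739.44 = 1.2580.

1.26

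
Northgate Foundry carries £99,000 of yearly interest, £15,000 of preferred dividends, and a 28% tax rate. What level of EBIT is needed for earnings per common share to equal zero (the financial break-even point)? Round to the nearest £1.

£119,833

Grossing the preferred dividend up to pre-tax terms: £15,000 / (1 − 0.28) = £20,833.33.
Financial break-even EBIT = interest + D_p ÷ (1 − t) = £99,000 + £20,833.33 = £119,833.33.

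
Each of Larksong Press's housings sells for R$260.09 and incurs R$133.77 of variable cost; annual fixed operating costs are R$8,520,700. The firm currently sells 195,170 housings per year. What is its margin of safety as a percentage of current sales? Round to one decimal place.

65.4%

Contribution margin per unit = R$260.09 − R$133.77 = R$126.32. Break-even units = R$8,520,700 ÷ R$126.32 = 67,453.29; break-even revenue = 67,453.29 × R$260.09 = R$17,543,927.03.
Current sales = 195,170 × R$260.09 = R$50,761,765.30.
Margin of safety = (R$50,761,765.30 − R$17,543,927.03) ÷ R$50,761,765.30 = 65.4%.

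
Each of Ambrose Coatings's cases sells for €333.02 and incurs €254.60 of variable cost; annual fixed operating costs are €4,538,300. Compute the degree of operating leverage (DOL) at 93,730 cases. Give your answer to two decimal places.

Total contribution margin = 93,730 × €78.42 = €7,350,306.60.
EBIT = €7,350,306.60 − €4,538,300 = €2,812,006.60.
DOL = contribution ÷ EBIT = €7,350,306.60 ÷ €2,812,006.60 = 2.6139.

2.61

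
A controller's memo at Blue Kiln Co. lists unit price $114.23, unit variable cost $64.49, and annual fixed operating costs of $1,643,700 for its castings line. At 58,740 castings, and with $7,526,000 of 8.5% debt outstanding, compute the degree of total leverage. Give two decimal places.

4.58

Total contribution margin = 58,740 × $49.74 = $2,921,727.60.
Subtracting fixed costs: EBIT = $2,921,727.60 − $1,643,700 = $1,278,027.60. Interest = $639,710.00, so EBIT − I = $638,317.60.
Degree of total leverage = total CM / (EBIT − interest) = $2,921,727.60 / $638,317.60 = 4.5772.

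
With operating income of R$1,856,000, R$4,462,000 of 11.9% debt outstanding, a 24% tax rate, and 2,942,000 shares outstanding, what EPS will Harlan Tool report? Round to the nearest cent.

R$0.34

Interest = R$530,978.00, so EBT = R$1,856,000 − R$530,978.00 = R$1,325,022.00.
Net income = R$1,325,022.00 × (1 − 0.24) = R$1,007,016.72.
Per share: R$1,007,016.72 / 2,942,000 shares = R$0.34.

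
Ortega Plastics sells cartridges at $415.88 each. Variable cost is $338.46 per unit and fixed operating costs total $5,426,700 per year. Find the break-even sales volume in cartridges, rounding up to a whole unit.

Contribution margin per unit = $415.88 − $338.46 = $77.42.
Break-even volume = fixed costs ÷ CM per unit = $5,426,700 ÷ $77.42 = 70,094.29, so 70,095 cartridges.

70,095 cartridges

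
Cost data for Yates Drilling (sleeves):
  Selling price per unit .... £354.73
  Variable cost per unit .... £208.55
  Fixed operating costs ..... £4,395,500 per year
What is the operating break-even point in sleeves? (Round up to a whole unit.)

Unit CM = price − variable cost = £354.73 − £208.55 = £146.18.
Units to break even: £4,395,500 ÷ £146.18 = 30,069.09, rounded up to 30,070.

30,070 sleeves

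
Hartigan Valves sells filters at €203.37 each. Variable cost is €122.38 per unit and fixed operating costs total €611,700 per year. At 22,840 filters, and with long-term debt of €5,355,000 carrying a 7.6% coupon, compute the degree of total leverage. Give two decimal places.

Total contribution margin = 22,840 × €80.99 = €1,849,811.60.
Operating income = contribution − fixed costs = €1,849,811.60 − €611,700 = €1,238,111.60. Interest = €406,980.00.
DOL = €1,849,811.60 ÷ €1,238,111.60 = 1.4941; DFL = €1,238,111.60 ÷ €831,131.60 = 1.4897.
DCL = DOL × DFL = 1.4941 × 1.4897 = 2.2258.

2.23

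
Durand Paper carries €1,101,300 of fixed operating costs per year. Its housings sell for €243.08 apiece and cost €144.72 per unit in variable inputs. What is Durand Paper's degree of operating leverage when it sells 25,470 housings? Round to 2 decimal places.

1.78

Contribution at this volume is 25,470 × €98.36 = €2,505,229.20.
EBIT = €2,505,229.20 − €1,101,300 = €1,403,929.20.
DOL = contribution ÷ EBIT = €2,505,229.20 ÷ €1,403,929.20 = 1.7844.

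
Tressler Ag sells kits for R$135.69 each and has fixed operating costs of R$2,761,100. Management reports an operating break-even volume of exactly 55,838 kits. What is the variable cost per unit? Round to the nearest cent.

Contribution per unit must be FC / Q = R$2,761,100 / 55,838 = R$49.4484.
Variable cost per unit = R$135.69 − R$49.4484 = R$86.24.

R$86.24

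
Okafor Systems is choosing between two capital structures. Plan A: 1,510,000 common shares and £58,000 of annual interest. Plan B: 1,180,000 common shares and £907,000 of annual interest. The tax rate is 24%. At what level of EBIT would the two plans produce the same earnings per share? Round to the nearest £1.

Set EPS_A = EPS_B: (EBIT − £58,000)(1 − 0.24) ÷ 1,510,000 = (EBIT − £907,000)(1 − 0.24) ÷ 1,180,000.
The (1 − t) factor cancels: (EBIT − 58,000) × 1,180,000 = (EBIT − 907,000) × 1,510,000.
EBIT × (1,510,000 − 1,180,000) = 907,000 × 1,510,000 − 58,000 × 1,180,000 = 1,301,130,000,000, so EBIT = 1,301,130,000,000 ÷ 330,000 = 3,942,818.18.

£3,942,818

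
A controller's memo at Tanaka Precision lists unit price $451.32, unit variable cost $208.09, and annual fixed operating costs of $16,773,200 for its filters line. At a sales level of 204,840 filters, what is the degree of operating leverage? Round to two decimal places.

Contribution at this volume is 204,840 × $243.23 = $49,823,233.20.
Subtracting fixed costs: EBIT = $49,823,233.20 − $16,773,200 = $33,050,033.20.
So DOL = total CM / EBIT = $49,823,233.20 / $33,050,033.20 = 1.5075.

1.51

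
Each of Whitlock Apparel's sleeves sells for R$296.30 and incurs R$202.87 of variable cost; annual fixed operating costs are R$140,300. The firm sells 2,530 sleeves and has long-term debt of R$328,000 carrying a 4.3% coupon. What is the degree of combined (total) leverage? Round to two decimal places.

Total contribution margin = 2,530 × R$93.43 = R$236,377.90.
Subtracting fixed costs: EBIT = R$236,377.90 − R$140,300 = R$96,077.90. Interest = R$14,104.00.
DOL = R$236,377.90 ÷ R$96,077.90 = 2.4603; DFL = R$96,077.90 ÷ R$81,973.90 = 1.1721.
Combined leverage = 2.4603 × 1.1721 = 2.8837.

2.88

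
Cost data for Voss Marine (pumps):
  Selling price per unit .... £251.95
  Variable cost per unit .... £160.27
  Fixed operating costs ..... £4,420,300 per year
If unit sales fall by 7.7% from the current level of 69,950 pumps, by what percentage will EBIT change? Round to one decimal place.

At 69,950 units, contribution = 69,950 × £91.68 = £6,413,016.00.
Operating income = contribution − fixed costs = £6,413,016.00 − £4,420,300 = £1,992,716.00.
DOL = contribution ÷ EBIT = £6,413,016.00 ÷ £1,992,716.00 = 3.2182.
%ΔEBIT = DOL × %ΔSales = 3.2182 × -7.7% = -24.8%.

-24.8%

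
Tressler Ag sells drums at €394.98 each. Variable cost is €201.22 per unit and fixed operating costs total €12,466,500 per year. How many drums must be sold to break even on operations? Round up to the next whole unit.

Each unit contributes €394.98 − €201.22 = €193.76.
Units to break even: €12,466,500 ÷ €193.76 = 64,339.91, rounded up to 64,340.

64,340 drums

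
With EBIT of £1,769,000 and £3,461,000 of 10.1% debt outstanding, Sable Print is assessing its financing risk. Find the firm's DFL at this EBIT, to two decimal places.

Interest = £349,561.00.
DFL = EBIT ÷ (EBIT − I) = £1,769,000 ÷ (£1,769,000 − £349,561.00) = £1,769,000 ÷ £1,419,439.00 = 1.2463.

1.25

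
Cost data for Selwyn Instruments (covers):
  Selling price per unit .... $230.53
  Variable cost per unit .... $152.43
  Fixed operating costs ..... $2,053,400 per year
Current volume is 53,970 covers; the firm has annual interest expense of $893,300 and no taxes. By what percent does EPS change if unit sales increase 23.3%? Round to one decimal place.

Total contribution margin = 53,970 × $78.10 = $4,215,057.00.
Subtracting fixed costs: EBIT = $4,215,057.00 − $2,053,400 = $2,161,657.00.
After interest of $893,300.00, pre-tax earnings = $1,268,357.00.
Degree of combined leverage = contribution ÷ (EBIT − I) = $4,215,057.00 ÷ $1,268,357.00 = 3.3232.
%ΔEPS = DCL × %ΔSales = 3.3232 × +23.3% = +77.4%.

+77.4%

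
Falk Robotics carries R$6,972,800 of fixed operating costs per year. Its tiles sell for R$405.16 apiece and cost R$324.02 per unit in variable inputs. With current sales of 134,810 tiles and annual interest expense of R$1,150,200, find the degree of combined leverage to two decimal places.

3.89

At 134,810 units, contribution = 134,810 × R$81.14 = R$10,938,483.40.
Operating income = contribution − fixed costs = R$10,938,483.40 − R$6,972,800 = R$3,965,683.40. Interest = R$1,150,200.00.
DOL = R$10,938,483.40 ÷ R$3,965,683.40 = 2.7583; DFL = R$3,965,683.40 ÷ R$2,815,483.40 = 1.4085.
DCL = DOL × DFL = 2.7583 × 1.4085 = 3.8851.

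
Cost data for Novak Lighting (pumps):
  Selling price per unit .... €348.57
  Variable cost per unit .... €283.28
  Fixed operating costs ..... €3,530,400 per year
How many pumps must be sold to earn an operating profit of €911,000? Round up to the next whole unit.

68,026 pumps

Each unit contributes €348.57 − €283.28 = €65.29.
Required volume = (fixed costs + target profit) ÷ CM = (€3,530,400 + €911,000) ÷ €65.29 = 68,025.73, so 68,026 pumps.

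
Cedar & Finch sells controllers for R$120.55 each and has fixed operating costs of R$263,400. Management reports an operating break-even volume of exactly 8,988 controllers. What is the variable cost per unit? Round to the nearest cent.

At break-even, FC = Q × (P − VC), so P − VC = R$263,400 ÷ 8,988 = R$29.3057.
Variable cost per unit = R$120.55 − R$29.3057 = R$91.24.

R$91.24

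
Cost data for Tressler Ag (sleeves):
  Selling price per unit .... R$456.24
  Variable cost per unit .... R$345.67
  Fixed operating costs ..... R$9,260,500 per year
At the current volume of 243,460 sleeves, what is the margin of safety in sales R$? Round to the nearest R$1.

R$72,865,007

Contribution margin per unit = R$456.24 − R$345.67 = R$110.57. Break-even units = R$9,260,500 ÷ R$110.57 = 83,752.37; break-even revenue = 83,752.37 × R$456.24 = R$38,211,183.14.
Actual sales revenue = 243,460 × R$456.24 = R$111,076,190.40.
Margin of safety = R$111,076,190.40 − R$38,211,183.14 = R$72,865,007.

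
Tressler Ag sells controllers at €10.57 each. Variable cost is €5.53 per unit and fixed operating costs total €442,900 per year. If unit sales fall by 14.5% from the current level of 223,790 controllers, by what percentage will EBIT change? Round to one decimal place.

-23.9%

Total contribution margin = 223,790 × €5.04 = €1,127,901.60.
EBIT = €1,127,901.60 − €442,900 = €685,001.60.
DOL = contribution ÷ EBIT = €1,127,901.60 ÷ €685,001.60 = 1.6466.
Operating income changes by 1.6466 × -14.5% = -23.9%.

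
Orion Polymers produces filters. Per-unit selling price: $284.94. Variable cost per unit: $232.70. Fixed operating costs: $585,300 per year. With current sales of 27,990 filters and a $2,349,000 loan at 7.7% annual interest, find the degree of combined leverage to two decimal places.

2.10

Contribution at this volume is 27,990 × $52.24 = $1,462,197.60.
EBIT = $1,462,197.60 − $585,300 = $876,897.60. Interest = $180,873.00.
DOL = $1,462,197.60 ÷ $876,897.60 = 1.6675; DFL = $876,897.60 ÷ $696,024.60 = 1.2599.
Combined leverage = 1.6675 × 1.2599 = 2.1009.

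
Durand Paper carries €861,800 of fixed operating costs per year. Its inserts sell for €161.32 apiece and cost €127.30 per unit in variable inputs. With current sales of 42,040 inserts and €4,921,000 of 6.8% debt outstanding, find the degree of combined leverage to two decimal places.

6.12

At 42,040 units, contribution = 42,040 × €34.02 = €1,430,200.80.
Operating income = contribution − fixed costs = €1,430,200.80 − €861,800 = €568,400.80. Interest = €334,628.00.
DOL = €1,430,200.80 ÷ €568,400.80 = 2.5162; DFL = €568,400.80 ÷ €233,772.80 = 2.4314.
Combined leverage = 2.5162 × 2.4314 = 6.1179.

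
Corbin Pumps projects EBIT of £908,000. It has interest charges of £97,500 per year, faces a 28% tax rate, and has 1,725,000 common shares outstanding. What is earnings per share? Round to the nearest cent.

£0.34

Interest = £97,500.00, so EBT = £908,000 − £97,500.00 = £810,500.00.
After tax at 28%: net income = £810,500.00 × 0.72 = £583,560.00.
EPS = £583,560.00 ÷ 1,725,000 = £0.34.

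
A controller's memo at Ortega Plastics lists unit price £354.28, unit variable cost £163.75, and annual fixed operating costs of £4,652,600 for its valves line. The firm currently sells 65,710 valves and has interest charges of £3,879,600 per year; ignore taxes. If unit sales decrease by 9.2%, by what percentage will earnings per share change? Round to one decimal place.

At 65,710 units, contribution = 65,710 × £190.53 = £12,519,726.30.
EBIT = £12,519,726.30 − £4,652,600 = £7,867,126.30.
After interest of £3,879,600.00, pre-tax earnings = £3,987,526.30.
DCL = total CM / (EBIT − I) = £12,519,726.30 / £3,987,526.30 = 3.1397.
EPS therefore changes by 3.1397 × (-9.2%) = -28.9%.

-28.9%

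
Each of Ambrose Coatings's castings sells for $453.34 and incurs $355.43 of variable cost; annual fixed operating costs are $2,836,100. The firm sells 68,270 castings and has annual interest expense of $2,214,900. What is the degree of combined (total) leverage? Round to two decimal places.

4.09

Contribution at this volume is 68,270 × $97.91 = $6,684,315.70.
Subtracting fixed costs: EBIT = $6,684,315.70 − $2,836,100 = $3,848,215.70. Interest = $2,214,900.00, so EBIT − I = $1,633,315.70.
Degree of total leverage = total CM / (EBIT − interest) = $6,684,315.70 / $1,633,315.70 = 4.0925.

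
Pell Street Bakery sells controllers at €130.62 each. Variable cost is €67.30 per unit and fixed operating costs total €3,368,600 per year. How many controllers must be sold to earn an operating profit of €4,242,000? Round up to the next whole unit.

120,193 controllers

Unit CM = price − variable cost = €130.62 − €67.30 = €63.32.
Required volume = (fixed costs + target profit) ÷ CM = (€3,368,600 + €4,242,000) ÷ €63.32 = 120,192.67, so 120,193 controllers.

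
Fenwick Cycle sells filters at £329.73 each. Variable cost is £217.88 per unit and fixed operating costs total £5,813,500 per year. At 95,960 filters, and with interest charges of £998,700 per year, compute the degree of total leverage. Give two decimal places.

2.74

Contribution at this volume is 95,960 × £111.85 = £10,733,126.00.
EBIT = £10,733,126.00 − £5,813,500 = £4,919,626.00. Interest = £998,700.00, so EBIT − I = £3,920,926.00.
Degree of total leverage = total CM / (EBIT − interest) = £10,733,126.00 / £3,920,926.00 = 2.7374.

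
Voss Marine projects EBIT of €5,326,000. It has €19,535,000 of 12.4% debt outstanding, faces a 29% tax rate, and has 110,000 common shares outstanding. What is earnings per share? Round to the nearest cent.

Pre-tax income = €5,326,000 − €2,422,340.00 = €2,903,660.00.
After tax at 29%: net income = €2,903,660.00 × 0.71 = €2,061,598.60.
Per share: €2,061,598.60 / 110,000 shares = €18.74.

€18.74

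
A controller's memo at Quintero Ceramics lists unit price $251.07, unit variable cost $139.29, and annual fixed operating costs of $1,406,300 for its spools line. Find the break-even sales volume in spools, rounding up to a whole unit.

Each unit contributes $251.07 − $139.29 = $111.78.
Break-even Q = $1,406,300 / $111.78 = 12,580.96 → 12,581 spools.

12,581 spools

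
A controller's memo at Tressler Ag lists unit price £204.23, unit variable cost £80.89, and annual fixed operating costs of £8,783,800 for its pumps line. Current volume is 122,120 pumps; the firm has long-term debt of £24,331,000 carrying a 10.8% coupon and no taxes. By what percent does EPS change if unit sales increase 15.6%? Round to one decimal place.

+64.4%

Contribution at this volume is 122,120 × £123.34 = £15,062,280.80.
Subtracting fixed costs: EBIT = £15,062,280.80 − £8,783,800 = £6,278,480.80.
Interest = £2,627,748.00, so EBIT − I = £3,650,732.80.
Degree of combined leverage = contribution ÷ (EBIT − I) = £15,062,280.80 ÷ £3,650,732.80 = 4.1258.
EPS therefore changes by 4.1258 × (+15.6%) = +64.4%.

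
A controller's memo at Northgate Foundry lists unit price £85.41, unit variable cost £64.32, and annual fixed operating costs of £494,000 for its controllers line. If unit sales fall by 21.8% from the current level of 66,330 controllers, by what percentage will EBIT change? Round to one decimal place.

Contribution at this volume is 66,330 × £21.09 = £1,398,899.70.
Subtracting fixed costs: EBIT = £1,398,899.70 − £494,000 = £904,899.70.
So DOL = total CM / EBIT = £1,398,899.70 / £904,899.70 = 1.5459.
%ΔEBIT = DOL × %ΔSales = 1.5459 × -21.8% = -33.7%.

-33.7%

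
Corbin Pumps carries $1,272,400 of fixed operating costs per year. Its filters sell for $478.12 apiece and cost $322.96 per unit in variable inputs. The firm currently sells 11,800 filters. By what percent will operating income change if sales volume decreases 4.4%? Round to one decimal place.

-14.4%

Contribution at this volume is 11,800 × $155.16 = $1,830,888.00.
Subtracting fixed costs: EBIT = $1,830,888.00 − $1,272,400 = $558,488.00.
DOL = contribution ÷ EBIT = $1,830,888.00 ÷ $558,488.00 = 3.2783.
%ΔEBIT = DOL × %ΔSales = 3.2783 × -4.4% = -14.4%.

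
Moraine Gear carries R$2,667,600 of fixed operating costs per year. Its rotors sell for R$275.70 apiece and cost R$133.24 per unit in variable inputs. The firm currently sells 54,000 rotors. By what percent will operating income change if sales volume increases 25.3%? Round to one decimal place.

Total contribution margin = 54,000 × R$142.46 = R$7,692,840.00.
Operating income = contribution − fixed costs = R$7,692,840.00 − R$2,667,600 = R$5,025,240.00.
Degree of operating leverage = R$7,692,840.00 / R$5,025,240.00 = 1.5308.
So EBIT moves 1.5308 × (+25.3%) = +38.7%.

+38.7%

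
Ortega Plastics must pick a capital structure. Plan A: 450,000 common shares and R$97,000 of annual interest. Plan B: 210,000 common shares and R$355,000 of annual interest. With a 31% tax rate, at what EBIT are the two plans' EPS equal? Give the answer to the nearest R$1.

R$580,750

Set EPS_A = EPS_B: (EBIT − R$97,000)(1 − 0.31) ÷ 450,000 = (EBIT − R$355,000)(1 − 0.31) ÷ 210,000.
Cancelling (1 − t) and cross-multiplying: 210,000·(EBIT − 97,000) = 450,000·(EBIT − 355,000).
Solving, EBIT = (355,000·450,000 − 97,000·210,000) / (450,000 − 210,000) = 139,380,000,000 / 240,000 = 580,750.00.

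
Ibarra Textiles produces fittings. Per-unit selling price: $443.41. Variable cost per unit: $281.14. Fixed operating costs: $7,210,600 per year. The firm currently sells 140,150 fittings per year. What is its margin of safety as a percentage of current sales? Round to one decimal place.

68.3%

Each unit contributes $443.41 − $281.14 = $162.27. Break-even units = $7,210,600 ÷ $162.27 = 44,435.82; break-even revenue = 44,435.82 × $443.41 = $19,703,285.55.
Actual sales revenue = 140,150 × $443.41 = $62,143,911.50.
Margin of safety = ($62,143,911.50 − $19,703,285.55) ÷ $62,143,911.50 = 68.3%.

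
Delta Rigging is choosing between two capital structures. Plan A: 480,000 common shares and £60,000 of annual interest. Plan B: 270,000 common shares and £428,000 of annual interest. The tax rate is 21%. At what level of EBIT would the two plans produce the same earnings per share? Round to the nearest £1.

£901,143

Set EPS_A = EPS_B: (EBIT − £60,000)(1 − 0.21) ÷ 480,000 = (EBIT − £428,000)(1 − 0.21) ÷ 270,000.
Cancelling (1 − t) and cross-multiplying: 270,000·(EBIT − 60,000) = 480,000·(EBIT − 428,000).
EBIT × (480,000 − 270,000) = 428,000 × 480,000 − 60,000 × 270,000 = 189,240,000,000, so EBIT = 189,240,000,000 ÷ 210,000 = 901,142.86.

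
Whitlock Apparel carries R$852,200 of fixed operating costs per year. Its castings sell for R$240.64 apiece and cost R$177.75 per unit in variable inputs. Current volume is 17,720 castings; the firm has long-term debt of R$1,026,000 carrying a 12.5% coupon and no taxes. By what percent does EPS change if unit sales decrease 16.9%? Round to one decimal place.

-140.6%

Total contribution margin = 17,720 × R$62.89 = R$1,114,410.80.
Subtracting fixed costs: EBIT = R$1,114,410.80 − R$852,200 = R$262,210.80.
After interest of R$128,250.00, pre-tax earnings = R$133,960.80.
Degree of combined leverage = contribution ÷ (EBIT − I) = R$1,114,410.80 ÷ R$133,960.80 = 8.3189.
%ΔEPS = DCL × %ΔSales = 8.3189 × -16.9% = -140.6%.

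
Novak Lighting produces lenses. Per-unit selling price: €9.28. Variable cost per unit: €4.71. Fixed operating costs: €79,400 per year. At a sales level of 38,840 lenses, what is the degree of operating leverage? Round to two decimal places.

Contribution at this volume is 38,840 × €4.57 = €177,498.80.
Operating income = contribution − fixed costs = €177,498.80 − €79,400 = €98,098.80.
DOL = contribution ÷ EBIT = €177,498.80 ÷ €98,098.80 = 1.8094.

1.81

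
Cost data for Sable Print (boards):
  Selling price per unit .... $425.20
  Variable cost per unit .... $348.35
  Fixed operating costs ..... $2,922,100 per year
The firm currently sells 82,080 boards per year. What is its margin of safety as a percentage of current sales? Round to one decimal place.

53.7%

Each unit contributes $425.20 − $348.35 = $76.85. Break-even units = $2,922,100 ÷ $76.85 = 38,023.42; break-even revenue = 38,023.42 × $425.20 = $16,167,559.14.
Current sales = 82,080 × $425.20 = $34,900,416.00.
Margin of safety = ($34,900,416.00 − $16,167,559.14) ÷ $34,900,416.00 = 53.7%.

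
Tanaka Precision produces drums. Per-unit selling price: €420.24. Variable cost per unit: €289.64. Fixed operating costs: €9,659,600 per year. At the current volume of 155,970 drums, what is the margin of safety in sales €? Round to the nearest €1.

€34,462,518

Contribution margin per unit = €420.24 − €289.64 = €130.60. Break-even units = €9,659,600 ÷ €130.60 = 73,963.25; break-even revenue = 73,963.25 × €420.24 = €31,082,314.73.
Current sales = 155,970 × €420.24 = €65,544,832.80.
Margin of safety = €65,544,832.80 − €31,082,314.73 = €34,462,518.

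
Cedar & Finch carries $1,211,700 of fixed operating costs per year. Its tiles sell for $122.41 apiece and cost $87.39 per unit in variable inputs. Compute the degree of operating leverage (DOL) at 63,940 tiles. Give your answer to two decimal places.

Contribution at this volume is 63,940 × $35.02 = $2,239,178.80.
Subtracting fixed costs: EBIT = $2,239,178.80 − $1,211,700 = $1,027,478.80.
Degree of operating leverage = $2,239,178.80 / $1,027,478.80 = 2.1793.

2.18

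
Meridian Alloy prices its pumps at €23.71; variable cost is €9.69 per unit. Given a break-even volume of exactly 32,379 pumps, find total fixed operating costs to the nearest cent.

€453,953.58

Unit CM = price − variable cost = €23.71 − €9.69 = €14.02.
Fixed costs = break-even units × CM = 32,379 × €14.02 = €453,953.58.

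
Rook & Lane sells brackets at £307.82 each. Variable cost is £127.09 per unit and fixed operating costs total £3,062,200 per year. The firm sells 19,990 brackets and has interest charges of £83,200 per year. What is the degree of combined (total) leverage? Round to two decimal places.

7.73

Contribution at this volume is 19,990 × £180.73 = £3,612,792.70.
EBIT = £3,612,792.70 − £3,062,200 = £550,592.70. Interest = £83,200.00.
DOL = £3,612,792.70 ÷ £550,592.70 = 6.5616; DFL = £550,592.70 ÷ £467,392.70 = 1.1780.
Combined leverage = 6.5616 × 1.1780 = 7.7296.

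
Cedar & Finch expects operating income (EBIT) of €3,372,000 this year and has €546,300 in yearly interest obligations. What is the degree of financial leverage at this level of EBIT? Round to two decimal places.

1.19

Interest = €546,300.00.
DFL = EBIT ÷ (EBIT − I) = €3,372,000 ÷ (€3,372,000 − €546,300.00) = €3,372,000 ÷ €2,825,700.00 = 1.1933.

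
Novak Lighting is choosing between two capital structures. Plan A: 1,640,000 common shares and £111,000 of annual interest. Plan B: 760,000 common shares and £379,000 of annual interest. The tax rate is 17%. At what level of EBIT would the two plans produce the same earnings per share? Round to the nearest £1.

£610,455

At indifference, (EBIT − 111,000)(1 − t)/1,640,000 = (EBIT − 379,000)(1 − t)/760,000.
Cancelling (1 − t) and cross-multiplying: 760,000·(EBIT − 111,000) = 1,640,000·(EBIT − 379,000).
Solving, EBIT = (379,000·1,640,000 − 111,000·760,000) / (1,640,000 − 760,000) = 537,200,000,000 / 880,000 = 610,454.55.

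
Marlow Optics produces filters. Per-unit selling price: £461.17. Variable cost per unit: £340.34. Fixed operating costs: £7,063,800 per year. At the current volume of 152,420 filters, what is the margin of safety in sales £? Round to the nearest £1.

Contribution margin per unit = £461.17 − £340.34 = £120.83. Break-even units = £7,063,800 ÷ £120.83 = 58,460.65; break-even revenue = 58,460.65 × £461.17 = £26,960,296.66.
Current sales = 152,420 × £461.17 = £70,291,531.40.
Margin of safety = £70,291,531.40 − £26,960,296.66 = £43,331,235.

£43,331,235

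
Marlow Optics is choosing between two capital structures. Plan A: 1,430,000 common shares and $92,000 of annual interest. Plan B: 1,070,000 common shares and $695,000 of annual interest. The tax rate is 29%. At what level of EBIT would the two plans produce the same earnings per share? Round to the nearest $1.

$2,487,250

Set EPS_A = EPS_B: (EBIT − $92,000)(1 − 0.29) ÷ 1,430,000 = (EBIT − $695,000)(1 − 0.29) ÷ 1,070,000.
The (1 − t) factor cancels: (EBIT − 92,000) × 1,070,000 = (EBIT − 695,000) × 1,430,000.
EBIT × (1,430,000 − 1,070,000) = 695,000 × 1,430,000 − 92,000 × 1,070,000 = 895,410,000,000, so EBIT = 895,410,000,000 ÷ 360,000 = 2,487,250.00.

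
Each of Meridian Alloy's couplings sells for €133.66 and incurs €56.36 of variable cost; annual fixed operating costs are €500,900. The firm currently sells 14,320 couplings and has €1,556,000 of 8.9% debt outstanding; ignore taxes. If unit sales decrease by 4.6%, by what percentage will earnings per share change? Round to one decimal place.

Contribution at this volume is 14,320 × €77.30 = €1,106,936.00.
EBIT = €1,106,936.00 − €500,900 = €606,036.00.
After interest of €138,484.00, pre-tax earnings = €467,552.00.
DCL = total CM / (EBIT − I) = €1,106,936.00 / €467,552.00 = 2.3675.
EPS therefore changes by 2.3675 × (-4.6%) = -10.9%.

-10.9%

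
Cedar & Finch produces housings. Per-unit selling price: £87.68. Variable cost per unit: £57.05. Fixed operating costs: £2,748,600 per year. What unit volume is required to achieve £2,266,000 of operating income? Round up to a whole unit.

163,716 housings

Contribution margin per unit = £87.68 − £57.05 = £30.63.
Required volume = (fixed costs + target profit) ÷ CM = (£2,748,600 + £2,266,000) ÷ £30.63 = 163,715.31, so 163,716 housings.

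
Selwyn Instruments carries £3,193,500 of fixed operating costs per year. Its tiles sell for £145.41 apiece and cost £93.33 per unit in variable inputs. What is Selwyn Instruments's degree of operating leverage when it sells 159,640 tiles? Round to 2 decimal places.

1.62

Contribution at this volume is 159,640 × £52.08 = £8,314,051.20.
Operating income = contribution − fixed costs = £8,314,051.20 − £3,193,500 = £5,120,551.20.
Degree of operating leverage = £8,314,051.20 / £5,120,551.20 = 1.6237.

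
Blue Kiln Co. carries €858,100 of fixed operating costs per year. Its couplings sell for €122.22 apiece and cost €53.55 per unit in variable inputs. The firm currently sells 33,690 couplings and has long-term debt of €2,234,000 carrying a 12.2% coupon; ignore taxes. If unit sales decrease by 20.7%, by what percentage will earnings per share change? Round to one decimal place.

-40.5%

At 33,690 units, contribution = 33,690 × €68.67 = €2,313,492.30.
EBIT = €2,313,492.30 − €858,100 = €1,455,392.30.
Interest = €272,548.00, so EBIT − I = €1,182,844.30.
DCL = total CM / (EBIT − I) = €2,313,492.30 / €1,182,844.30 = 1.9559.
%ΔEPS = DCL × %ΔSales = 1.9559 × -20.7% = -40.5%.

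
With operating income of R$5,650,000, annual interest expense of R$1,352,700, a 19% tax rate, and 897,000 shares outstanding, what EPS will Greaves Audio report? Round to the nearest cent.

R$3.88

Pre-tax income = R$5,650,000 − R$1,352,700.00 = R$4,297,300.00.
Net income = R$4,297,300.00 × (1 − 0.19) = R$3,480,813.00.
Per share: R$3,480,813.00 / 897,000 shares = R$3.88.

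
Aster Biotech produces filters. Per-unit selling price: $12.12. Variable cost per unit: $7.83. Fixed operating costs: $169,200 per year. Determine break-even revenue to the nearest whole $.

Contribution margin per unit = $12.12 − $7.83 = $4.29, a CM ratio of $4.29 ÷ $12.12 = 0.3540.
Break-even sales = FC ÷ CM ratio = $169,200 × $12.12 / $4.29 = $478,020.

$478,020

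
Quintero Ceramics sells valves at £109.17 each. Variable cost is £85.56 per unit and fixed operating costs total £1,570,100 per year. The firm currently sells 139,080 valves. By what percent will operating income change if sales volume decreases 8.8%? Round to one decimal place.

Total contribution margin = 139,080 × £23.61 = £3,283,678.80.
EBIT = £3,283,678.80 − £1,570,100 = £1,713,578.80.
Degree of operating leverage = £3,283,678.80 / £1,713,578.80 = 1.9163.
Operating income changes by 1.9163 × -8.8% = -16.9%.

-16.9%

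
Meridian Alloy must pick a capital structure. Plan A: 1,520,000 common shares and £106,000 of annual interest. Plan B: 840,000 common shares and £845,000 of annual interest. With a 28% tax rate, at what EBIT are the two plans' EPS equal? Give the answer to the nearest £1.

£1,757,882

Set EPS_A = EPS_B: (EBIT − £106,000)(1 − 0.28) ÷ 1,520,000 = (EBIT − £845,000)(1 − 0.28) ÷ 840,000.
Cancelling (1 − t) and cross-multiplying: 840,000·(EBIT − 106,000) = 1,520,000·(EBIT − 845,000).
Solving, EBIT = (845,000·1,520,000 − 106,000·840,000) / (1,520,000 − 840,000) = 1,195,360,000,000 / 680,000 = 1,757,882.35.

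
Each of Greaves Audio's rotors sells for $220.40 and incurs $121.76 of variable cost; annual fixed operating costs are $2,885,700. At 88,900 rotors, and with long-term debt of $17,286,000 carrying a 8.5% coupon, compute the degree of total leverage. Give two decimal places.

Total contribution margin = 88,900 × $98.64 = $8,769,096.00.
Subtracting fixed costs: EBIT = $8,769,096.00 − $2,885,700 = $5,883,396.00. Interest = $1,469,310.00.
DOL = $8,769,096.00 ÷ $5,883,396.00 = 1.4905; DFL = $5,883,396.00 ÷ $4,414,086.00 = 1.3329.
Combined leverage = 1.4905 × 1.3329 = 1.9867.

1.99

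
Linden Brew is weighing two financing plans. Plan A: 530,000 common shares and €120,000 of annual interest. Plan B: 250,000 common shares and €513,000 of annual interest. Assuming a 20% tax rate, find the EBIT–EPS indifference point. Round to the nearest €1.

Set EPS_A = EPS_B: (EBIT − €120,000)(1 − 0.20) ÷ 530,000 = (EBIT − €513,000)(1 − 0.20) ÷ 250,000.
The (1 − t) factor cancels: (EBIT − 120,000) × 250,000 = (EBIT − 513,000) × 530,000.
EBIT × (530,000 − 250,000) = 513,000 × 530,000 − 120,000 × 250,000 = 241,890,000,000, so EBIT = 241,890,000,000 ÷ 280,000 = 863,892.86.

€863,893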